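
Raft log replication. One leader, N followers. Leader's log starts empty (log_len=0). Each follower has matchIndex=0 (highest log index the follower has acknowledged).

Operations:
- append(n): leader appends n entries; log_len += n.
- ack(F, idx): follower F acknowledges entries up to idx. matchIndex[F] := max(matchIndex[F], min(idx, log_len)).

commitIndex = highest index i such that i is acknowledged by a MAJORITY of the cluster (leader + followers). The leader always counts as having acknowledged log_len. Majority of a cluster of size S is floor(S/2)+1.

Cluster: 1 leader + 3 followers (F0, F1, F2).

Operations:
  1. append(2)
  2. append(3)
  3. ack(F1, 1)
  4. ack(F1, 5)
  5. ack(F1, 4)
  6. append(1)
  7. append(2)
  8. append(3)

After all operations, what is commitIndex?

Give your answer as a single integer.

Answer: 0

Derivation:
Op 1: append 2 -> log_len=2
Op 2: append 3 -> log_len=5
Op 3: F1 acks idx 1 -> match: F0=0 F1=1 F2=0; commitIndex=0
Op 4: F1 acks idx 5 -> match: F0=0 F1=5 F2=0; commitIndex=0
Op 5: F1 acks idx 4 -> match: F0=0 F1=5 F2=0; commitIndex=0
Op 6: append 1 -> log_len=6
Op 7: append 2 -> log_len=8
Op 8: append 3 -> log_len=11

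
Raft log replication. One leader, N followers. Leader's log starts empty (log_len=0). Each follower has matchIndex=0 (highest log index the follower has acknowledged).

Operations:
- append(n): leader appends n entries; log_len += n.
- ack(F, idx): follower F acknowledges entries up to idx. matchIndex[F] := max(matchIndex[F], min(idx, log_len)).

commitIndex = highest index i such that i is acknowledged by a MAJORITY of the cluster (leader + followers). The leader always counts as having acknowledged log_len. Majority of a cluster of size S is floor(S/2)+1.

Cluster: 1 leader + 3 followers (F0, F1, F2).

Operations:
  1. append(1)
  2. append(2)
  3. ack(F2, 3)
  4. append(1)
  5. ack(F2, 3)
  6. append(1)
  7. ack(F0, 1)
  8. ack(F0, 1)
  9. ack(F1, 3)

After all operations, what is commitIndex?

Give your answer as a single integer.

Op 1: append 1 -> log_len=1
Op 2: append 2 -> log_len=3
Op 3: F2 acks idx 3 -> match: F0=0 F1=0 F2=3; commitIndex=0
Op 4: append 1 -> log_len=4
Op 5: F2 acks idx 3 -> match: F0=0 F1=0 F2=3; commitIndex=0
Op 6: append 1 -> log_len=5
Op 7: F0 acks idx 1 -> match: F0=1 F1=0 F2=3; commitIndex=1
Op 8: F0 acks idx 1 -> match: F0=1 F1=0 F2=3; commitIndex=1
Op 9: F1 acks idx 3 -> match: F0=1 F1=3 F2=3; commitIndex=3

Answer: 3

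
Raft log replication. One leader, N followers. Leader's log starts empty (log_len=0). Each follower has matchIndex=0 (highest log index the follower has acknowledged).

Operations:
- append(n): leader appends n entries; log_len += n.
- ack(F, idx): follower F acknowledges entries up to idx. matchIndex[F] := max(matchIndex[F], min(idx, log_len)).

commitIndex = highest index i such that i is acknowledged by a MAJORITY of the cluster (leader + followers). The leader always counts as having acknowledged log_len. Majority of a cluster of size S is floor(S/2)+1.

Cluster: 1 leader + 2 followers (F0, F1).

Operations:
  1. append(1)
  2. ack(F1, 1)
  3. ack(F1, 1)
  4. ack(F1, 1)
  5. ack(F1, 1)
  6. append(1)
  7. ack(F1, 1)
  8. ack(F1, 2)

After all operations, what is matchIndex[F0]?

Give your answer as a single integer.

Answer: 0

Derivation:
Op 1: append 1 -> log_len=1
Op 2: F1 acks idx 1 -> match: F0=0 F1=1; commitIndex=1
Op 3: F1 acks idx 1 -> match: F0=0 F1=1; commitIndex=1
Op 4: F1 acks idx 1 -> match: F0=0 F1=1; commitIndex=1
Op 5: F1 acks idx 1 -> match: F0=0 F1=1; commitIndex=1
Op 6: append 1 -> log_len=2
Op 7: F1 acks idx 1 -> match: F0=0 F1=1; commitIndex=1
Op 8: F1 acks idx 2 -> match: F0=0 F1=2; commitIndex=2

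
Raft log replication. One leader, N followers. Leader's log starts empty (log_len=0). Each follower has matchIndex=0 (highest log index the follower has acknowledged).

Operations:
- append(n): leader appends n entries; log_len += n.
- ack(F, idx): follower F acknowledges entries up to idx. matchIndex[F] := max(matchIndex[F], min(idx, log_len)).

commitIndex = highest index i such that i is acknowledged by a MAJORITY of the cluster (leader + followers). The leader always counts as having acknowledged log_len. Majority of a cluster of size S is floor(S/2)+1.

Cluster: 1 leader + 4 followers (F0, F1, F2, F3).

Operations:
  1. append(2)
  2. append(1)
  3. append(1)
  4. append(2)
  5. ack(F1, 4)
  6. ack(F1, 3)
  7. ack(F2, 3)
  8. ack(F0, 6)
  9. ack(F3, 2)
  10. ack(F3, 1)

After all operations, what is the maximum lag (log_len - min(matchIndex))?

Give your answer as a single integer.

Answer: 4

Derivation:
Op 1: append 2 -> log_len=2
Op 2: append 1 -> log_len=3
Op 3: append 1 -> log_len=4
Op 4: append 2 -> log_len=6
Op 5: F1 acks idx 4 -> match: F0=0 F1=4 F2=0 F3=0; commitIndex=0
Op 6: F1 acks idx 3 -> match: F0=0 F1=4 F2=0 F3=0; commitIndex=0
Op 7: F2 acks idx 3 -> match: F0=0 F1=4 F2=3 F3=0; commitIndex=3
Op 8: F0 acks idx 6 -> match: F0=6 F1=4 F2=3 F3=0; commitIndex=4
Op 9: F3 acks idx 2 -> match: F0=6 F1=4 F2=3 F3=2; commitIndex=4
Op 10: F3 acks idx 1 -> match: F0=6 F1=4 F2=3 F3=2; commitIndex=4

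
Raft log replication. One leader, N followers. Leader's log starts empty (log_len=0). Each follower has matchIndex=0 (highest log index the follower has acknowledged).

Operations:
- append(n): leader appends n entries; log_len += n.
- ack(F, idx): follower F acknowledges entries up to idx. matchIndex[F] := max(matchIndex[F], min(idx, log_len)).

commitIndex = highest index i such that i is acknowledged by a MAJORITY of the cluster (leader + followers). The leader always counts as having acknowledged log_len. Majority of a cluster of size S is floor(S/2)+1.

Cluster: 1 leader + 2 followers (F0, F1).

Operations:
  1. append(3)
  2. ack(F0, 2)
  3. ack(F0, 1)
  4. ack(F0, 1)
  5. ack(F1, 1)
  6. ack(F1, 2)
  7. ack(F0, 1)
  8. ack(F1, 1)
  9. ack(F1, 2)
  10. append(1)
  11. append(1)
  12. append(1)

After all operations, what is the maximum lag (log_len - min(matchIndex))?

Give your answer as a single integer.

Answer: 4

Derivation:
Op 1: append 3 -> log_len=3
Op 2: F0 acks idx 2 -> match: F0=2 F1=0; commitIndex=2
Op 3: F0 acks idx 1 -> match: F0=2 F1=0; commitIndex=2
Op 4: F0 acks idx 1 -> match: F0=2 F1=0; commitIndex=2
Op 5: F1 acks idx 1 -> match: F0=2 F1=1; commitIndex=2
Op 6: F1 acks idx 2 -> match: F0=2 F1=2; commitIndex=2
Op 7: F0 acks idx 1 -> match: F0=2 F1=2; commitIndex=2
Op 8: F1 acks idx 1 -> match: F0=2 F1=2; commitIndex=2
Op 9: F1 acks idx 2 -> match: F0=2 F1=2; commitIndex=2
Op 10: append 1 -> log_len=4
Op 11: append 1 -> log_len=5
Op 12: append 1 -> log_len=6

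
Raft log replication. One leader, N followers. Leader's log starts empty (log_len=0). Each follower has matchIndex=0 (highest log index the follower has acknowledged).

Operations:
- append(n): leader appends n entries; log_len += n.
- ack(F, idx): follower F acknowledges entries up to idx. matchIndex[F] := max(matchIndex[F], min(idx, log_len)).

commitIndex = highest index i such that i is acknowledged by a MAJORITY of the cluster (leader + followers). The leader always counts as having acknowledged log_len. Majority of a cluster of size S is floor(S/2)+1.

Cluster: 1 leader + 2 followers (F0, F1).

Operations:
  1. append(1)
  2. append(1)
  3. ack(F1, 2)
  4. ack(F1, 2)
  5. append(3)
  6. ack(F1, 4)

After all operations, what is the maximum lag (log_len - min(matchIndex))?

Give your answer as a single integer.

Answer: 5

Derivation:
Op 1: append 1 -> log_len=1
Op 2: append 1 -> log_len=2
Op 3: F1 acks idx 2 -> match: F0=0 F1=2; commitIndex=2
Op 4: F1 acks idx 2 -> match: F0=0 F1=2; commitIndex=2
Op 5: append 3 -> log_len=5
Op 6: F1 acks idx 4 -> match: F0=0 F1=4; commitIndex=4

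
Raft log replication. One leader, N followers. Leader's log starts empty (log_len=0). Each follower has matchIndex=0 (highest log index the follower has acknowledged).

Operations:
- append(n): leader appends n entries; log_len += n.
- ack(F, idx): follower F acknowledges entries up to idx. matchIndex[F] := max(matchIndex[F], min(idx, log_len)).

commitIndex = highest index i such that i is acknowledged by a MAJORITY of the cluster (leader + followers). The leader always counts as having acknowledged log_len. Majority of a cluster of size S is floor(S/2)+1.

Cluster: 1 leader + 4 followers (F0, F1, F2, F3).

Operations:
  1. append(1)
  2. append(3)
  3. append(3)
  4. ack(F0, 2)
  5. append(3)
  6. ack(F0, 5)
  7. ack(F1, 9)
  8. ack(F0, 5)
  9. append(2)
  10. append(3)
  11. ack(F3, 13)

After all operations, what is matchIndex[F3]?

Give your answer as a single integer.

Answer: 13

Derivation:
Op 1: append 1 -> log_len=1
Op 2: append 3 -> log_len=4
Op 3: append 3 -> log_len=7
Op 4: F0 acks idx 2 -> match: F0=2 F1=0 F2=0 F3=0; commitIndex=0
Op 5: append 3 -> log_len=10
Op 6: F0 acks idx 5 -> match: F0=5 F1=0 F2=0 F3=0; commitIndex=0
Op 7: F1 acks idx 9 -> match: F0=5 F1=9 F2=0 F3=0; commitIndex=5
Op 8: F0 acks idx 5 -> match: F0=5 F1=9 F2=0 F3=0; commitIndex=5
Op 9: append 2 -> log_len=12
Op 10: append 3 -> log_len=15
Op 11: F3 acks idx 13 -> match: F0=5 F1=9 F2=0 F3=13; commitIndex=9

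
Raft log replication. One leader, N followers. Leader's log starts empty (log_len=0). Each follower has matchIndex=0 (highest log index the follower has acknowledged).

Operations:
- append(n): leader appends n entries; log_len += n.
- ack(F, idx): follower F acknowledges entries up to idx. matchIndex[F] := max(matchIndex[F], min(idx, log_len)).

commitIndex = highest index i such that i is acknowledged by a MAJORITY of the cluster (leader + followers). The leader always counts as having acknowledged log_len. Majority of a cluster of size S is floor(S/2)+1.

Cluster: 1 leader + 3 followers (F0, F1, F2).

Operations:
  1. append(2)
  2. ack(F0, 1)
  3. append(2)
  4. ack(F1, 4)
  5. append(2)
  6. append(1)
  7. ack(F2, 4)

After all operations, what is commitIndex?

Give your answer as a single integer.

Op 1: append 2 -> log_len=2
Op 2: F0 acks idx 1 -> match: F0=1 F1=0 F2=0; commitIndex=0
Op 3: append 2 -> log_len=4
Op 4: F1 acks idx 4 -> match: F0=1 F1=4 F2=0; commitIndex=1
Op 5: append 2 -> log_len=6
Op 6: append 1 -> log_len=7
Op 7: F2 acks idx 4 -> match: F0=1 F1=4 F2=4; commitIndex=4

Answer: 4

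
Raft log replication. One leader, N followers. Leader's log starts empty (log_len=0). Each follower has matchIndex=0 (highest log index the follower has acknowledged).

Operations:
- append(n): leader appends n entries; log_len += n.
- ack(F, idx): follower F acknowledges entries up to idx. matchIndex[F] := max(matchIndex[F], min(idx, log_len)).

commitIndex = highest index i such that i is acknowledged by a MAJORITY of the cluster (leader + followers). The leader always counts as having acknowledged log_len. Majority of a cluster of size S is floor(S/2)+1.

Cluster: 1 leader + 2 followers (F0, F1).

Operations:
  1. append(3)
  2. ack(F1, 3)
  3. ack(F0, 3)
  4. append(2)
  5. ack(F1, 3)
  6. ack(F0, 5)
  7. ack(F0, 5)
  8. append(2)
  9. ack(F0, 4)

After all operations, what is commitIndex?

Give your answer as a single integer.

Op 1: append 3 -> log_len=3
Op 2: F1 acks idx 3 -> match: F0=0 F1=3; commitIndex=3
Op 3: F0 acks idx 3 -> match: F0=3 F1=3; commitIndex=3
Op 4: append 2 -> log_len=5
Op 5: F1 acks idx 3 -> match: F0=3 F1=3; commitIndex=3
Op 6: F0 acks idx 5 -> match: F0=5 F1=3; commitIndex=5
Op 7: F0 acks idx 5 -> match: F0=5 F1=3; commitIndex=5
Op 8: append 2 -> log_len=7
Op 9: F0 acks idx 4 -> match: F0=5 F1=3; commitIndex=5

Answer: 5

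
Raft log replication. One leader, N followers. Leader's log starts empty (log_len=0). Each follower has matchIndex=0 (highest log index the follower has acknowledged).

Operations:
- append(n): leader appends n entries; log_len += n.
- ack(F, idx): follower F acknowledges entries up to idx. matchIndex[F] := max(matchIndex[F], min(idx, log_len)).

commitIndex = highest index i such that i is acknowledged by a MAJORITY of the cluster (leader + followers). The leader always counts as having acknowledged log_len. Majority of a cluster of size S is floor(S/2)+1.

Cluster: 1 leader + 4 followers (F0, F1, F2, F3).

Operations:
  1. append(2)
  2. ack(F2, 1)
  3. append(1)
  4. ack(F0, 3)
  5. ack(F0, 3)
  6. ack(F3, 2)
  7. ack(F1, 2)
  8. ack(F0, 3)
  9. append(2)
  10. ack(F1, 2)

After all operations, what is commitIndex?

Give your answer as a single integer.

Op 1: append 2 -> log_len=2
Op 2: F2 acks idx 1 -> match: F0=0 F1=0 F2=1 F3=0; commitIndex=0
Op 3: append 1 -> log_len=3
Op 4: F0 acks idx 3 -> match: F0=3 F1=0 F2=1 F3=0; commitIndex=1
Op 5: F0 acks idx 3 -> match: F0=3 F1=0 F2=1 F3=0; commitIndex=1
Op 6: F3 acks idx 2 -> match: F0=3 F1=0 F2=1 F3=2; commitIndex=2
Op 7: F1 acks idx 2 -> match: F0=3 F1=2 F2=1 F3=2; commitIndex=2
Op 8: F0 acks idx 3 -> match: F0=3 F1=2 F2=1 F3=2; commitIndex=2
Op 9: append 2 -> log_len=5
Op 10: F1 acks idx 2 -> match: F0=3 F1=2 F2=1 F3=2; commitIndex=2

Answer: 2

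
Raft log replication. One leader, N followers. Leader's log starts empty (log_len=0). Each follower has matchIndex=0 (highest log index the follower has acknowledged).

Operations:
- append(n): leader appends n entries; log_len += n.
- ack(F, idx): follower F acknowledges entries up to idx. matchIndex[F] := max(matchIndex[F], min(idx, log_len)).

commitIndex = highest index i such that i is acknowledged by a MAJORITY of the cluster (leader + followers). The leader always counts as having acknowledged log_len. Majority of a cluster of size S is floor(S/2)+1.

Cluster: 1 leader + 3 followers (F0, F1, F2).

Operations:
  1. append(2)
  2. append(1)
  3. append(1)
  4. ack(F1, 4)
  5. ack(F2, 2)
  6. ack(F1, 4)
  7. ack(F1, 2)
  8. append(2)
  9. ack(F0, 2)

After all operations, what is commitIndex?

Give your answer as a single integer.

Op 1: append 2 -> log_len=2
Op 2: append 1 -> log_len=3
Op 3: append 1 -> log_len=4
Op 4: F1 acks idx 4 -> match: F0=0 F1=4 F2=0; commitIndex=0
Op 5: F2 acks idx 2 -> match: F0=0 F1=4 F2=2; commitIndex=2
Op 6: F1 acks idx 4 -> match: F0=0 F1=4 F2=2; commitIndex=2
Op 7: F1 acks idx 2 -> match: F0=0 F1=4 F2=2; commitIndex=2
Op 8: append 2 -> log_len=6
Op 9: F0 acks idx 2 -> match: F0=2 F1=4 F2=2; commitIndex=2

Answer: 2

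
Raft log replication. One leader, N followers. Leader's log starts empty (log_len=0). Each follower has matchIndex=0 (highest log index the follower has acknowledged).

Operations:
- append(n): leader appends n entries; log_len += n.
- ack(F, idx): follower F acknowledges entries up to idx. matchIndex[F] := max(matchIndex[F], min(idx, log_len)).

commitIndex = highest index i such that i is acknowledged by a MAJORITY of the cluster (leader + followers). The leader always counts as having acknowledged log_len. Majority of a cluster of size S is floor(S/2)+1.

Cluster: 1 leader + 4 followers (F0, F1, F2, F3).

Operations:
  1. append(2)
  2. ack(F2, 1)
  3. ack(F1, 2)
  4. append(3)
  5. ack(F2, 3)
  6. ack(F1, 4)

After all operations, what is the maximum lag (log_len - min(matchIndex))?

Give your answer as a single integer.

Answer: 5

Derivation:
Op 1: append 2 -> log_len=2
Op 2: F2 acks idx 1 -> match: F0=0 F1=0 F2=1 F3=0; commitIndex=0
Op 3: F1 acks idx 2 -> match: F0=0 F1=2 F2=1 F3=0; commitIndex=1
Op 4: append 3 -> log_len=5
Op 5: F2 acks idx 3 -> match: F0=0 F1=2 F2=3 F3=0; commitIndex=2
Op 6: F1 acks idx 4 -> match: F0=0 F1=4 F2=3 F3=0; commitIndex=3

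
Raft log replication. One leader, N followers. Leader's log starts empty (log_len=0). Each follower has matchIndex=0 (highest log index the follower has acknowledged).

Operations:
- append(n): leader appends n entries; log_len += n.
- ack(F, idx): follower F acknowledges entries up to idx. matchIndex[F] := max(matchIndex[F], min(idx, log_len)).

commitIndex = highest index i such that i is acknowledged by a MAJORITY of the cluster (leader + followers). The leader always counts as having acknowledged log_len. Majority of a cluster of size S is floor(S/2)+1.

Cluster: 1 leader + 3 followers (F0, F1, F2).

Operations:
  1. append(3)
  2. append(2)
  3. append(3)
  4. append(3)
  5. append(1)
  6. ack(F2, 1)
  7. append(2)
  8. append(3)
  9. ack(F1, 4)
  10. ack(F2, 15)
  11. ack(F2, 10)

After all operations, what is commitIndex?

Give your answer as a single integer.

Answer: 4

Derivation:
Op 1: append 3 -> log_len=3
Op 2: append 2 -> log_len=5
Op 3: append 3 -> log_len=8
Op 4: append 3 -> log_len=11
Op 5: append 1 -> log_len=12
Op 6: F2 acks idx 1 -> match: F0=0 F1=0 F2=1; commitIndex=0
Op 7: append 2 -> log_len=14
Op 8: append 3 -> log_len=17
Op 9: F1 acks idx 4 -> match: F0=0 F1=4 F2=1; commitIndex=1
Op 10: F2 acks idx 15 -> match: F0=0 F1=4 F2=15; commitIndex=4
Op 11: F2 acks idx 10 -> match: F0=0 F1=4 F2=15; commitIndex=4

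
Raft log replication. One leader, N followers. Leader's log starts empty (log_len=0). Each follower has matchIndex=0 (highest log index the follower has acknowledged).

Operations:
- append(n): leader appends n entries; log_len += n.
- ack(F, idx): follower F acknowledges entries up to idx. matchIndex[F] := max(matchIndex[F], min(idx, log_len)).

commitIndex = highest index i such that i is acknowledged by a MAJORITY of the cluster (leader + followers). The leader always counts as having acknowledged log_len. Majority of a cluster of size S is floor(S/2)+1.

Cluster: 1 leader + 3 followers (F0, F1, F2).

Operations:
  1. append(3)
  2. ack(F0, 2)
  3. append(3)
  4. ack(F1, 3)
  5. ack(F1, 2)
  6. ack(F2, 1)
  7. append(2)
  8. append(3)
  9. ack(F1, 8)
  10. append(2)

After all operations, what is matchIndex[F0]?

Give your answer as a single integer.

Answer: 2

Derivation:
Op 1: append 3 -> log_len=3
Op 2: F0 acks idx 2 -> match: F0=2 F1=0 F2=0; commitIndex=0
Op 3: append 3 -> log_len=6
Op 4: F1 acks idx 3 -> match: F0=2 F1=3 F2=0; commitIndex=2
Op 5: F1 acks idx 2 -> match: F0=2 F1=3 F2=0; commitIndex=2
Op 6: F2 acks idx 1 -> match: F0=2 F1=3 F2=1; commitIndex=2
Op 7: append 2 -> log_len=8
Op 8: append 3 -> log_len=11
Op 9: F1 acks idx 8 -> match: F0=2 F1=8 F2=1; commitIndex=2
Op 10: append 2 -> log_len=13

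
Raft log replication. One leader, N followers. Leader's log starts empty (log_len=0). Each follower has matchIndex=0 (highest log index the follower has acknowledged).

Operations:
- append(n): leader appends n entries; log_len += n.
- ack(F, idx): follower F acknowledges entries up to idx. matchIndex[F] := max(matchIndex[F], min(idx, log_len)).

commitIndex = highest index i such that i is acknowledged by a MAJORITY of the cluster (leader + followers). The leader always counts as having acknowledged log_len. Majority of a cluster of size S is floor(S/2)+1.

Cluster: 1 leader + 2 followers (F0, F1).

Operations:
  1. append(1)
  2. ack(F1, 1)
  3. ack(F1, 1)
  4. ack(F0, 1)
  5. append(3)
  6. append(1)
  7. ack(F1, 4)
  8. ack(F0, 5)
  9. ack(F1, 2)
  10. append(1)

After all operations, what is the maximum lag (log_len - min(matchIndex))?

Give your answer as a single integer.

Op 1: append 1 -> log_len=1
Op 2: F1 acks idx 1 -> match: F0=0 F1=1; commitIndex=1
Op 3: F1 acks idx 1 -> match: F0=0 F1=1; commitIndex=1
Op 4: F0 acks idx 1 -> match: F0=1 F1=1; commitIndex=1
Op 5: append 3 -> log_len=4
Op 6: append 1 -> log_len=5
Op 7: F1 acks idx 4 -> match: F0=1 F1=4; commitIndex=4
Op 8: F0 acks idx 5 -> match: F0=5 F1=4; commitIndex=5
Op 9: F1 acks idx 2 -> match: F0=5 F1=4; commitIndex=5
Op 10: append 1 -> log_len=6

Answer: 2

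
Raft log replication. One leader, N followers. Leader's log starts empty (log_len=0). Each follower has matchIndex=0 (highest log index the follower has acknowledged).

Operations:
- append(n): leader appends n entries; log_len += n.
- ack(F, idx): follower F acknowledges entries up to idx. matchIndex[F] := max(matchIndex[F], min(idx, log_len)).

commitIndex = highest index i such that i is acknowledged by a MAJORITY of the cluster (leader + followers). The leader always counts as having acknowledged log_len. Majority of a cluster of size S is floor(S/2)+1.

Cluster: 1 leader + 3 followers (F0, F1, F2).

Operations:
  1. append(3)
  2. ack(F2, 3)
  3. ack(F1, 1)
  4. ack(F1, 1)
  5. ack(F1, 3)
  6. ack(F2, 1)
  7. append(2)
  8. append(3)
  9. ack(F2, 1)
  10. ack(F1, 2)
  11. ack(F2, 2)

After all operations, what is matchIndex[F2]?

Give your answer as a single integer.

Answer: 3

Derivation:
Op 1: append 3 -> log_len=3
Op 2: F2 acks idx 3 -> match: F0=0 F1=0 F2=3; commitIndex=0
Op 3: F1 acks idx 1 -> match: F0=0 F1=1 F2=3; commitIndex=1
Op 4: F1 acks idx 1 -> match: F0=0 F1=1 F2=3; commitIndex=1
Op 5: F1 acks idx 3 -> match: F0=0 F1=3 F2=3; commitIndex=3
Op 6: F2 acks idx 1 -> match: F0=0 F1=3 F2=3; commitIndex=3
Op 7: append 2 -> log_len=5
Op 8: append 3 -> log_len=8
Op 9: F2 acks idx 1 -> match: F0=0 F1=3 F2=3; commitIndex=3
Op 10: F1 acks idx 2 -> match: F0=0 F1=3 F2=3; commitIndex=3
Op 11: F2 acks idx 2 -> match: F0=0 F1=3 F2=3; commitIndex=3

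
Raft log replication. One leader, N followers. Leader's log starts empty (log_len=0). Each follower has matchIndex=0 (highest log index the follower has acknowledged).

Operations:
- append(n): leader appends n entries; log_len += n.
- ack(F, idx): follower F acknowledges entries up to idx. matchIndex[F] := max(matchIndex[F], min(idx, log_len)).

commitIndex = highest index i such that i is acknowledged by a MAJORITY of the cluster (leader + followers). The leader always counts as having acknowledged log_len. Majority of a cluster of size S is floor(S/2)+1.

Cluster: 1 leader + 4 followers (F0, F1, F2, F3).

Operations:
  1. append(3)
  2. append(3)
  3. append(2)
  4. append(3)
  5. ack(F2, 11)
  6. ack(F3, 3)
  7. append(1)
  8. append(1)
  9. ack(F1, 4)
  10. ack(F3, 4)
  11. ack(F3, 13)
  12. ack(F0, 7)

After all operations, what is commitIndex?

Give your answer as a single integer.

Answer: 11

Derivation:
Op 1: append 3 -> log_len=3
Op 2: append 3 -> log_len=6
Op 3: append 2 -> log_len=8
Op 4: append 3 -> log_len=11
Op 5: F2 acks idx 11 -> match: F0=0 F1=0 F2=11 F3=0; commitIndex=0
Op 6: F3 acks idx 3 -> match: F0=0 F1=0 F2=11 F3=3; commitIndex=3
Op 7: append 1 -> log_len=12
Op 8: append 1 -> log_len=13
Op 9: F1 acks idx 4 -> match: F0=0 F1=4 F2=11 F3=3; commitIndex=4
Op 10: F3 acks idx 4 -> match: F0=0 F1=4 F2=11 F3=4; commitIndex=4
Op 11: F3 acks idx 13 -> match: F0=0 F1=4 F2=11 F3=13; commitIndex=11
Op 12: F0 acks idx 7 -> match: F0=7 F1=4 F2=11 F3=13; commitIndex=11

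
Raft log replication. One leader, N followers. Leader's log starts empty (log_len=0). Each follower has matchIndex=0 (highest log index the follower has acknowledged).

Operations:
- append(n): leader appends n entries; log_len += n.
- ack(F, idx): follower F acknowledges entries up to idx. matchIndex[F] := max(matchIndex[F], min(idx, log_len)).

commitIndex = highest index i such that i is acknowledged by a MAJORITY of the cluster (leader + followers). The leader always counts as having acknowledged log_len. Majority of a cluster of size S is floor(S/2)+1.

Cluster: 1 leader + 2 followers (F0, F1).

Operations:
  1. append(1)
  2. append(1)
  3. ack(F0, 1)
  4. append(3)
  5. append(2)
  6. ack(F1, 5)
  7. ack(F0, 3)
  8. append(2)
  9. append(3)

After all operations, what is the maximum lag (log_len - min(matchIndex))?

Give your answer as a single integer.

Answer: 9

Derivation:
Op 1: append 1 -> log_len=1
Op 2: append 1 -> log_len=2
Op 3: F0 acks idx 1 -> match: F0=1 F1=0; commitIndex=1
Op 4: append 3 -> log_len=5
Op 5: append 2 -> log_len=7
Op 6: F1 acks idx 5 -> match: F0=1 F1=5; commitIndex=5
Op 7: F0 acks idx 3 -> match: F0=3 F1=5; commitIndex=5
Op 8: append 2 -> log_len=9
Op 9: append 3 -> log_len=12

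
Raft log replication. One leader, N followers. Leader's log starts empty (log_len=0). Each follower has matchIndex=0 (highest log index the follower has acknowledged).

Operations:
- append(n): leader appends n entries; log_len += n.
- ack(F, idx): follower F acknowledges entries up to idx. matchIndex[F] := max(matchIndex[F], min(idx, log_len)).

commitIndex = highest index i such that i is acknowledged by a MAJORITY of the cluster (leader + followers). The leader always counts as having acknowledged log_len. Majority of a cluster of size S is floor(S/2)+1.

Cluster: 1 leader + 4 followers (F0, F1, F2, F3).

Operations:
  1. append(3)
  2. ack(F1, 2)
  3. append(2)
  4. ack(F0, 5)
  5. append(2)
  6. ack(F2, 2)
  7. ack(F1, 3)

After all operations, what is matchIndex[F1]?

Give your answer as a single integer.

Op 1: append 3 -> log_len=3
Op 2: F1 acks idx 2 -> match: F0=0 F1=2 F2=0 F3=0; commitIndex=0
Op 3: append 2 -> log_len=5
Op 4: F0 acks idx 5 -> match: F0=5 F1=2 F2=0 F3=0; commitIndex=2
Op 5: append 2 -> log_len=7
Op 6: F2 acks idx 2 -> match: F0=5 F1=2 F2=2 F3=0; commitIndex=2
Op 7: F1 acks idx 3 -> match: F0=5 F1=3 F2=2 F3=0; commitIndex=3

Answer: 3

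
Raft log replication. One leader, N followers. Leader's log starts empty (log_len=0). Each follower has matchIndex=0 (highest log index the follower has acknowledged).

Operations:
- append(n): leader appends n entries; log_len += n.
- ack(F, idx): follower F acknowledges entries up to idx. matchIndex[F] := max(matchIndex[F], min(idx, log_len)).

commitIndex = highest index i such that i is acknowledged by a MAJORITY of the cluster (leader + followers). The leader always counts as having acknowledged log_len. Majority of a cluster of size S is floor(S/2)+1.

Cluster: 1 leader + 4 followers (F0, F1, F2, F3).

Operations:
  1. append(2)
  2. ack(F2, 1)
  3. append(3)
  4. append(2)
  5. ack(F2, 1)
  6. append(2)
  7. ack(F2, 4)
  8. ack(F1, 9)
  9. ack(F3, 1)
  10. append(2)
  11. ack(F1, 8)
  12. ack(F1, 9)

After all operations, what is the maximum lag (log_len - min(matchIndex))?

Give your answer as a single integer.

Op 1: append 2 -> log_len=2
Op 2: F2 acks idx 1 -> match: F0=0 F1=0 F2=1 F3=0; commitIndex=0
Op 3: append 3 -> log_len=5
Op 4: append 2 -> log_len=7
Op 5: F2 acks idx 1 -> match: F0=0 F1=0 F2=1 F3=0; commitIndex=0
Op 6: append 2 -> log_len=9
Op 7: F2 acks idx 4 -> match: F0=0 F1=0 F2=4 F3=0; commitIndex=0
Op 8: F1 acks idx 9 -> match: F0=0 F1=9 F2=4 F3=0; commitIndex=4
Op 9: F3 acks idx 1 -> match: F0=0 F1=9 F2=4 F3=1; commitIndex=4
Op 10: append 2 -> log_len=11
Op 11: F1 acks idx 8 -> match: F0=0 F1=9 F2=4 F3=1; commitIndex=4
Op 12: F1 acks idx 9 -> match: F0=0 F1=9 F2=4 F3=1; commitIndex=4

Answer: 11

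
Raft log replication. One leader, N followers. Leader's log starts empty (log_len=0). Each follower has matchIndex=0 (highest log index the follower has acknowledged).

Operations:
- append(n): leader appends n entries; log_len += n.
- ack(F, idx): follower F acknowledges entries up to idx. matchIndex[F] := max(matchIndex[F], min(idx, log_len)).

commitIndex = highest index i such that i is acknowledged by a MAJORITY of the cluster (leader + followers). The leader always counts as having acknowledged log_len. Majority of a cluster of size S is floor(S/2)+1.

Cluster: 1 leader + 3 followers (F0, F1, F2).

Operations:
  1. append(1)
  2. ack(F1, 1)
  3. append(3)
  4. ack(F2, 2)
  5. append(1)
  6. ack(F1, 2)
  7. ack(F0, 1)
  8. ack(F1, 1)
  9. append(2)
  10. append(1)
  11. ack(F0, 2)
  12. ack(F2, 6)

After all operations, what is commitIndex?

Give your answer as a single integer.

Op 1: append 1 -> log_len=1
Op 2: F1 acks idx 1 -> match: F0=0 F1=1 F2=0; commitIndex=0
Op 3: append 3 -> log_len=4
Op 4: F2 acks idx 2 -> match: F0=0 F1=1 F2=2; commitIndex=1
Op 5: append 1 -> log_len=5
Op 6: F1 acks idx 2 -> match: F0=0 F1=2 F2=2; commitIndex=2
Op 7: F0 acks idx 1 -> match: F0=1 F1=2 F2=2; commitIndex=2
Op 8: F1 acks idx 1 -> match: F0=1 F1=2 F2=2; commitIndex=2
Op 9: append 2 -> log_len=7
Op 10: append 1 -> log_len=8
Op 11: F0 acks idx 2 -> match: F0=2 F1=2 F2=2; commitIndex=2
Op 12: F2 acks idx 6 -> match: F0=2 F1=2 F2=6; commitIndex=2

Answer: 2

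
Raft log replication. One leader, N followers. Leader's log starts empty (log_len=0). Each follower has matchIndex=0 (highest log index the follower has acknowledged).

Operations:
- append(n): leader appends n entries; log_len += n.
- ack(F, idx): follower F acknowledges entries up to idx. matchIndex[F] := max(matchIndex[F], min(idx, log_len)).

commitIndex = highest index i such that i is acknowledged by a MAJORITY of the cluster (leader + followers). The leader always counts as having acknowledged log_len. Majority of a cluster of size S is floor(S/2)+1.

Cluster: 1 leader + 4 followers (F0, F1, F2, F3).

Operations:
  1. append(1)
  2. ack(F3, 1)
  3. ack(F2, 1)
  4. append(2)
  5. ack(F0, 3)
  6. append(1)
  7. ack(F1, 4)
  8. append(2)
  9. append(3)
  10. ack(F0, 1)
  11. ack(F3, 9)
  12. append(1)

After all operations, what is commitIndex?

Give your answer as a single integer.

Op 1: append 1 -> log_len=1
Op 2: F3 acks idx 1 -> match: F0=0 F1=0 F2=0 F3=1; commitIndex=0
Op 3: F2 acks idx 1 -> match: F0=0 F1=0 F2=1 F3=1; commitIndex=1
Op 4: append 2 -> log_len=3
Op 5: F0 acks idx 3 -> match: F0=3 F1=0 F2=1 F3=1; commitIndex=1
Op 6: append 1 -> log_len=4
Op 7: F1 acks idx 4 -> match: F0=3 F1=4 F2=1 F3=1; commitIndex=3
Op 8: append 2 -> log_len=6
Op 9: append 3 -> log_len=9
Op 10: F0 acks idx 1 -> match: F0=3 F1=4 F2=1 F3=1; commitIndex=3
Op 11: F3 acks idx 9 -> match: F0=3 F1=4 F2=1 F3=9; commitIndex=4
Op 12: append 1 -> log_len=10

Answer: 4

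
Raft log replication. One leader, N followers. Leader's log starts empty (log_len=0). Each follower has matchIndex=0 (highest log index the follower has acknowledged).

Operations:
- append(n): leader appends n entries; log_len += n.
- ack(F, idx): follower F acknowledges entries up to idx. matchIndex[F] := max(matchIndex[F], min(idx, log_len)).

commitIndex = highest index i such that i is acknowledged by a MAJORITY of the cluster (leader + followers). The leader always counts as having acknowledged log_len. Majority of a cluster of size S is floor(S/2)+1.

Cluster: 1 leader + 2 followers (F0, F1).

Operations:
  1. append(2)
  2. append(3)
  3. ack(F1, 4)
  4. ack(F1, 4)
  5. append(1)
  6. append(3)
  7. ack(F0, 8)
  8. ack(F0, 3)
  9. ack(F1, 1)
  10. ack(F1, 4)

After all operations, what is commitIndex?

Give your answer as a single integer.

Op 1: append 2 -> log_len=2
Op 2: append 3 -> log_len=5
Op 3: F1 acks idx 4 -> match: F0=0 F1=4; commitIndex=4
Op 4: F1 acks idx 4 -> match: F0=0 F1=4; commitIndex=4
Op 5: append 1 -> log_len=6
Op 6: append 3 -> log_len=9
Op 7: F0 acks idx 8 -> match: F0=8 F1=4; commitIndex=8
Op 8: F0 acks idx 3 -> match: F0=8 F1=4; commitIndex=8
Op 9: F1 acks idx 1 -> match: F0=8 F1=4; commitIndex=8
Op 10: F1 acks idx 4 -> match: F0=8 F1=4; commitIndex=8

Answer: 8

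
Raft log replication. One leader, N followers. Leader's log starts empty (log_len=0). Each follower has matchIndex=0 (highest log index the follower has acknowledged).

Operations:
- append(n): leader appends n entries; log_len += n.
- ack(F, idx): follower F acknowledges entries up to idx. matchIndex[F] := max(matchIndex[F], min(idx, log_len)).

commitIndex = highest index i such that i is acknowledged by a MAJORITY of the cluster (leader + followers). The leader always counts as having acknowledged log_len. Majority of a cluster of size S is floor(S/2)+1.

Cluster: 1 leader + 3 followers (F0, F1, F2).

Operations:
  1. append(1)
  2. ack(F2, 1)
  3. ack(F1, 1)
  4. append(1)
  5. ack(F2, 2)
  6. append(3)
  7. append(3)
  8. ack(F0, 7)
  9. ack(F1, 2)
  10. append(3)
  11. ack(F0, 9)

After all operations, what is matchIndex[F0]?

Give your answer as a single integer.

Op 1: append 1 -> log_len=1
Op 2: F2 acks idx 1 -> match: F0=0 F1=0 F2=1; commitIndex=0
Op 3: F1 acks idx 1 -> match: F0=0 F1=1 F2=1; commitIndex=1
Op 4: append 1 -> log_len=2
Op 5: F2 acks idx 2 -> match: F0=0 F1=1 F2=2; commitIndex=1
Op 6: append 3 -> log_len=5
Op 7: append 3 -> log_len=8
Op 8: F0 acks idx 7 -> match: F0=7 F1=1 F2=2; commitIndex=2
Op 9: F1 acks idx 2 -> match: F0=7 F1=2 F2=2; commitIndex=2
Op 10: append 3 -> log_len=11
Op 11: F0 acks idx 9 -> match: F0=9 F1=2 F2=2; commitIndex=2

Answer: 9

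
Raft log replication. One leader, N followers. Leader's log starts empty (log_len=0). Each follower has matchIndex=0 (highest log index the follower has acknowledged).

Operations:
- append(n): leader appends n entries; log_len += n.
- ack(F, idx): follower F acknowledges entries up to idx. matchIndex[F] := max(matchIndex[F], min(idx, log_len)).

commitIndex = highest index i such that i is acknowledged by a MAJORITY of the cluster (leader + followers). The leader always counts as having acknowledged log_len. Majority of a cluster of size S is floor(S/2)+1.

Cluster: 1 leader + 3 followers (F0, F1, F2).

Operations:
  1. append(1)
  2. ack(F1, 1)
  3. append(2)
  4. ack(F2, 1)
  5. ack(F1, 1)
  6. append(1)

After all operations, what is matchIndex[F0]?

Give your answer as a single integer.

Answer: 0

Derivation:
Op 1: append 1 -> log_len=1
Op 2: F1 acks idx 1 -> match: F0=0 F1=1 F2=0; commitIndex=0
Op 3: append 2 -> log_len=3
Op 4: F2 acks idx 1 -> match: F0=0 F1=1 F2=1; commitIndex=1
Op 5: F1 acks idx 1 -> match: F0=0 F1=1 F2=1; commitIndex=1
Op 6: append 1 -> log_len=4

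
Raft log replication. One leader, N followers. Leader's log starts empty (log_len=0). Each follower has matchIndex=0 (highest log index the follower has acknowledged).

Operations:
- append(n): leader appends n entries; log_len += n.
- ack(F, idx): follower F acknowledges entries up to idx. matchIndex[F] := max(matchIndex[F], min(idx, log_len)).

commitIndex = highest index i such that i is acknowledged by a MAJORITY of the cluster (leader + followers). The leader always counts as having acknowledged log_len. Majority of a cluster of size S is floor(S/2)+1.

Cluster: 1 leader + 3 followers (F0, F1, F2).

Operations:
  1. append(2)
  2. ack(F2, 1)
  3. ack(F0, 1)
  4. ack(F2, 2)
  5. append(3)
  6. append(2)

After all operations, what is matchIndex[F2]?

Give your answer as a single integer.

Answer: 2

Derivation:
Op 1: append 2 -> log_len=2
Op 2: F2 acks idx 1 -> match: F0=0 F1=0 F2=1; commitIndex=0
Op 3: F0 acks idx 1 -> match: F0=1 F1=0 F2=1; commitIndex=1
Op 4: F2 acks idx 2 -> match: F0=1 F1=0 F2=2; commitIndex=1
Op 5: append 3 -> log_len=5
Op 6: append 2 -> log_len=7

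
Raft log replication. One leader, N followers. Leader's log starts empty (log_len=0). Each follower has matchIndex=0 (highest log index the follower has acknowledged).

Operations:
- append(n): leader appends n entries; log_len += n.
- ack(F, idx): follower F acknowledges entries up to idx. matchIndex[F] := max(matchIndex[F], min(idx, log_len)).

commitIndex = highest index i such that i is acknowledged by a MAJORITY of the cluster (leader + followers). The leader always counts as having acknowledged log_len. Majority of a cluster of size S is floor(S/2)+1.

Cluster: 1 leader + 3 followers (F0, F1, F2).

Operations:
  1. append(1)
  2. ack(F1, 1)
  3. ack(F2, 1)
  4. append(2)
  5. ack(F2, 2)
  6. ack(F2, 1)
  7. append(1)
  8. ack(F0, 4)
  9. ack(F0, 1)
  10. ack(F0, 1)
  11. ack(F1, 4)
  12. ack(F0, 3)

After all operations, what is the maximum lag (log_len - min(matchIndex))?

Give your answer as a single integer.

Answer: 2

Derivation:
Op 1: append 1 -> log_len=1
Op 2: F1 acks idx 1 -> match: F0=0 F1=1 F2=0; commitIndex=0
Op 3: F2 acks idx 1 -> match: F0=0 F1=1 F2=1; commitIndex=1
Op 4: append 2 -> log_len=3
Op 5: F2 acks idx 2 -> match: F0=0 F1=1 F2=2; commitIndex=1
Op 6: F2 acks idx 1 -> match: F0=0 F1=1 F2=2; commitIndex=1
Op 7: append 1 -> log_len=4
Op 8: F0 acks idx 4 -> match: F0=4 F1=1 F2=2; commitIndex=2
Op 9: F0 acks idx 1 -> match: F0=4 F1=1 F2=2; commitIndex=2
Op 10: F0 acks idx 1 -> match: F0=4 F1=1 F2=2; commitIndex=2
Op 11: F1 acks idx 4 -> match: F0=4 F1=4 F2=2; commitIndex=4
Op 12: F0 acks idx 3 -> match: F0=4 F1=4 F2=2; commitIndex=4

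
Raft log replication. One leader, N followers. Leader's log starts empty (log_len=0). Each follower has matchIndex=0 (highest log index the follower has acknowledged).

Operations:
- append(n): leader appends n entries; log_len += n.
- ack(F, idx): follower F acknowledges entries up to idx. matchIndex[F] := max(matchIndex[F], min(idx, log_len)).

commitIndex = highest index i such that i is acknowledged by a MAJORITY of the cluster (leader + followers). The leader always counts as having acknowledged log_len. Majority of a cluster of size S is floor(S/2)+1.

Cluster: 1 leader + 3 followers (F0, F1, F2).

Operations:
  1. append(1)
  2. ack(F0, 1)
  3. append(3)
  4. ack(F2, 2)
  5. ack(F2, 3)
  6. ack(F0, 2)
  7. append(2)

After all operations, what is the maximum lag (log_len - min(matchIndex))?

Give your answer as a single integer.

Answer: 6

Derivation:
Op 1: append 1 -> log_len=1
Op 2: F0 acks idx 1 -> match: F0=1 F1=0 F2=0; commitIndex=0
Op 3: append 3 -> log_len=4
Op 4: F2 acks idx 2 -> match: F0=1 F1=0 F2=2; commitIndex=1
Op 5: F2 acks idx 3 -> match: F0=1 F1=0 F2=3; commitIndex=1
Op 6: F0 acks idx 2 -> match: F0=2 F1=0 F2=3; commitIndex=2
Op 7: append 2 -> log_len=6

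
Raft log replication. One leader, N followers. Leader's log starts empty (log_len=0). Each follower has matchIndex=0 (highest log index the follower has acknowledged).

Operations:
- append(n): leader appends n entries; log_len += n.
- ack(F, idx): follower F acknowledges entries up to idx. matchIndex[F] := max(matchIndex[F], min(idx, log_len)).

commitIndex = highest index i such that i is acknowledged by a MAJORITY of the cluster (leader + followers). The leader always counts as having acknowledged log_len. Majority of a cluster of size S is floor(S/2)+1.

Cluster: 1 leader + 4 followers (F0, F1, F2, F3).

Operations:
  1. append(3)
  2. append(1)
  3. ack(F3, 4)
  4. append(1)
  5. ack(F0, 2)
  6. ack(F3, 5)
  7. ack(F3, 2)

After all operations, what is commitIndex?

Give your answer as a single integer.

Answer: 2

Derivation:
Op 1: append 3 -> log_len=3
Op 2: append 1 -> log_len=4
Op 3: F3 acks idx 4 -> match: F0=0 F1=0 F2=0 F3=4; commitIndex=0
Op 4: append 1 -> log_len=5
Op 5: F0 acks idx 2 -> match: F0=2 F1=0 F2=0 F3=4; commitIndex=2
Op 6: F3 acks idx 5 -> match: F0=2 F1=0 F2=0 F3=5; commitIndex=2
Op 7: F3 acks idx 2 -> match: F0=2 F1=0 F2=0 F3=5; commitIndex=2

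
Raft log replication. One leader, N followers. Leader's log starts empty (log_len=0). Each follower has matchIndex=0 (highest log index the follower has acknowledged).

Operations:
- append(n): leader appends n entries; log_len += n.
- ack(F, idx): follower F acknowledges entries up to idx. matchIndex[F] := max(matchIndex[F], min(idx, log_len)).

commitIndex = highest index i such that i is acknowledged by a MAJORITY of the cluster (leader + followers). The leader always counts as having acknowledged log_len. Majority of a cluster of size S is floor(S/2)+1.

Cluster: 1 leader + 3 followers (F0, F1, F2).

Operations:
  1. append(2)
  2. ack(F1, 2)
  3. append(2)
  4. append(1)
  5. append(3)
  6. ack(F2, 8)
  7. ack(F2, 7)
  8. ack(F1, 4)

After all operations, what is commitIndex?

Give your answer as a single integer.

Answer: 4

Derivation:
Op 1: append 2 -> log_len=2
Op 2: F1 acks idx 2 -> match: F0=0 F1=2 F2=0; commitIndex=0
Op 3: append 2 -> log_len=4
Op 4: append 1 -> log_len=5
Op 5: append 3 -> log_len=8
Op 6: F2 acks idx 8 -> match: F0=0 F1=2 F2=8; commitIndex=2
Op 7: F2 acks idx 7 -> match: F0=0 F1=2 F2=8; commitIndex=2
Op 8: F1 acks idx 4 -> match: F0=0 F1=4 F2=8; commitIndex=4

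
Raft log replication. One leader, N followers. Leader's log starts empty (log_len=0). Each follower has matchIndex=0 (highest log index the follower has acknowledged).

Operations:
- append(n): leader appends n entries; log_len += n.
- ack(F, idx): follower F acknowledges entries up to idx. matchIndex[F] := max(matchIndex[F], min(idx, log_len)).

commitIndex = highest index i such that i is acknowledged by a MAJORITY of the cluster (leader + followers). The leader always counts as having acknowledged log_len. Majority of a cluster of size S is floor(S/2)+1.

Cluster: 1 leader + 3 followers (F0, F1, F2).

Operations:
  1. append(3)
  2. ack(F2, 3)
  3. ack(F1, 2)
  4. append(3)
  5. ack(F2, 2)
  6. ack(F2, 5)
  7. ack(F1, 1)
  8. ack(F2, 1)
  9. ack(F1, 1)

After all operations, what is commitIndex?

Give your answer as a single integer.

Answer: 2

Derivation:
Op 1: append 3 -> log_len=3
Op 2: F2 acks idx 3 -> match: F0=0 F1=0 F2=3; commitIndex=0
Op 3: F1 acks idx 2 -> match: F0=0 F1=2 F2=3; commitIndex=2
Op 4: append 3 -> log_len=6
Op 5: F2 acks idx 2 -> match: F0=0 F1=2 F2=3; commitIndex=2
Op 6: F2 acks idx 5 -> match: F0=0 F1=2 F2=5; commitIndex=2
Op 7: F1 acks idx 1 -> match: F0=0 F1=2 F2=5; commitIndex=2
Op 8: F2 acks idx 1 -> match: F0=0 F1=2 F2=5; commitIndex=2
Op 9: F1 acks idx 1 -> match: F0=0 F1=2 F2=5; commitIndex=2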